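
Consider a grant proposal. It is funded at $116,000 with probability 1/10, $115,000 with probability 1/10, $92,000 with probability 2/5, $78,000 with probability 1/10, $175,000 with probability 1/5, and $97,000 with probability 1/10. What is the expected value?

$112,400

EV = 1/10 × 116000 + 1/10 × 115000 + 2/5 × 92000 + 1/10 × 78000 + 1/5 × 175000 + 1/10 × 97000 = 11600 + 11500 + 36800 + 7800 + 35000 + 9700 = 112400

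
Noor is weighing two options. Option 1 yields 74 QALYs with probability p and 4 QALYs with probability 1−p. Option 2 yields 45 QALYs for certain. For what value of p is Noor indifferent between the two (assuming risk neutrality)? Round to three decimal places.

p = 0.586

p·74 + (1−p)·4 = 45
70p + 4 = 45
p = (45 − 4) / 70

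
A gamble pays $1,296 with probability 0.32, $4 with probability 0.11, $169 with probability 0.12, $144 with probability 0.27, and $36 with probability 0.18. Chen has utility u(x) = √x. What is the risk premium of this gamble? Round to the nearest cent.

$170.34

E[u] = 0.32·√1296 + 0.11·√4 + 0.12·√169 + 0.27·√144 + 0.18·√36 = 0.32·36 + 0.11·2 + 0.12·13 + 0.27·12 + 0.18·6 = 17.62
CE = (17.62)² = 310.4644
Risk premium = EV − CE = 480.8 − 310.4644 = 170.3356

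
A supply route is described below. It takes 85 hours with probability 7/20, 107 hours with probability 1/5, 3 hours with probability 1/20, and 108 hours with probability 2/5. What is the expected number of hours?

EV = 7/20 × 85 + 1/5 × 107 + 1/20 × 3 + 2/5 × 108 = 29.75 + 21.4 + 0.15 + 43.2 = 94.5

94.5 hours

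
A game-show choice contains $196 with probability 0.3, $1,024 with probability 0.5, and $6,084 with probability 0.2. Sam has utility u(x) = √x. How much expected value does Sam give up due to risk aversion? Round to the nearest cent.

$505.96

E[u] = 0.3·√196 + 0.5·√1024 + 0.2·√6084 = 0.3·14 + 0.5·32 + 0.2·78 = 35.8
CE = (35.8)² = 1281.64
Risk premium = EV − CE = 1787.6 − 1281.64 = 505.96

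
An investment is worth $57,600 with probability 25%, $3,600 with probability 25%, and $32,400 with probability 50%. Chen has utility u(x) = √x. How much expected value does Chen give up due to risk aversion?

$4,275

E[u] = 0.25·√57600 + 0.25·√3600 + 0.5·√32400 = 0.25·240 + 0.25·60 + 0.5·180 = 165
CE = (165)² = 27225
Risk premium = EV − CE = 31500 − 27225 = 4275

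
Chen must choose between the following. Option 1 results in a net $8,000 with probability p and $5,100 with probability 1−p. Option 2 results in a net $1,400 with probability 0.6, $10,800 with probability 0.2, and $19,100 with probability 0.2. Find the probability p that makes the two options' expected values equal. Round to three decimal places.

EV(Option 2) = 0.6 × 1400 + 0.2 × 10800 + 0.2 × 19100 = 840 + 2160 + 3820 = 6820
p·8000 + (1−p)·5100 = 6820
2900p + 5100 = 6820
p = (6820 − 5100) / 2900

p = 0.593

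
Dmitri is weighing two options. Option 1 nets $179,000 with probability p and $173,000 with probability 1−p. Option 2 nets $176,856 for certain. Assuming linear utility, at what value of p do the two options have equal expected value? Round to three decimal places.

p = 0.643

p·179000 + (1−p)·173000 = 176856
6000p + 173000 = 176856
p = (176856 − 173000) / 6000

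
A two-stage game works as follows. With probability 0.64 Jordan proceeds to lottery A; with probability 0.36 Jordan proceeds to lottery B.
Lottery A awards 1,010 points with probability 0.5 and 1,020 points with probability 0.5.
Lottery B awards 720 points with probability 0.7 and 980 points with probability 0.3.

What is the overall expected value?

EV(A) = 0.5 × 1010 + 0.5 × 1020 = 505 + 510 = 1015
EV(B) = 0.7 × 720 + 0.3 × 980 = 504 + 294 = 798
Overall = 0.64 × 1015 + 0.36 × 798 = 649.6 + 287.28 = 936.88

936.88 points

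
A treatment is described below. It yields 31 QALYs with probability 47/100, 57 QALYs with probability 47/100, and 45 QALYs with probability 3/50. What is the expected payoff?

44.06 QALYs

EV = 47/100 × 31 + 47/100 × 57 + 3/50 × 45 = 14.57 + 26.79 + 2.7 = 44.06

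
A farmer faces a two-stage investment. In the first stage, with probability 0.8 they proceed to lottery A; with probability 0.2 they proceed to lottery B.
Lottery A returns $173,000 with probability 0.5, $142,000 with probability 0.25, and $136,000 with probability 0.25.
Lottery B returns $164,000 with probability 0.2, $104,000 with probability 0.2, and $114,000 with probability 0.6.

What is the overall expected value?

$149,200

EV(A) = 0.5 × 173000 + 0.25 × 142000 + 0.25 × 136000 = 86500 + 35500 + 34000 = 156000
EV(B) = 0.2 × 164000 + 0.2 × 104000 + 0.6 × 114000 = 32800 + 20800 + 68400 = 122000
Overall = 0.8 × 156000 + 0.2 × 122000 = 124800 + 24400 = 149200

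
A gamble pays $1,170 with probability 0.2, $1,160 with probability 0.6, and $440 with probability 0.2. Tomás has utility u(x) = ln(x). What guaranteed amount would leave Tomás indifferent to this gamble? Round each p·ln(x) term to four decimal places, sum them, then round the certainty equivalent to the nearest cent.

$957.28

E[u] = 0.2·ln(1170) + 0.6·ln(1160) + 0.2·ln(440) = 1.4130 + 4.2337 + 1.2174 = 6.8641
CE = e^6.8641 ≈ 957.28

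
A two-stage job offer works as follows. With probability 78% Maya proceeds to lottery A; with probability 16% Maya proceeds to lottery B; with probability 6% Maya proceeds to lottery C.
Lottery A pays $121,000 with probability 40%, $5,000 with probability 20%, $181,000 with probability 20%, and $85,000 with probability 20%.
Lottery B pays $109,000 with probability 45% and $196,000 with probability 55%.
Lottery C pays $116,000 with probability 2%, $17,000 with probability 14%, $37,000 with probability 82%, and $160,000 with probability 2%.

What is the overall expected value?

$107,418.40

EV(A) = 0.4 × 121000 + 0.2 × 5000 + 0.2 × 181000 + 0.2 × 85000 = 48400 + 1000 + 36200 + 17000 = 102600
EV(B) = 0.45 × 109000 + 0.55 × 196000 = 49050 + 107800 = 156850
EV(C) = 0.02 × 116000 + 0.14 × 17000 + 0.82 × 37000 + 0.02 × 160000 = 2320 + 2380 + 30340 + 3200 = 38240
Overall = 0.78 × 102600 + 0.16 × 156850 + 0.06 × 38240 = 80028 + 25096 + 2294.4 = 107418.4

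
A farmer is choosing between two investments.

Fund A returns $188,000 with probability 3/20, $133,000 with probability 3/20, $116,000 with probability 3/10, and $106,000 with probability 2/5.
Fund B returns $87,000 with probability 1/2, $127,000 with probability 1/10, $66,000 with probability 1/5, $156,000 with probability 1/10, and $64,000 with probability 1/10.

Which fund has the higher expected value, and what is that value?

Fund A ($125,350)

Fund A = 3/20 × 188000 + 3/20 × 133000 + 3/10 × 116000 + 2/5 × 106000 = 28200 + 19950 + 34800 + 42400 = 125350
Fund B = 1/2 × 87000 + 1/10 × 127000 + 1/5 × 66000 + 1/10 × 156000 + 1/10 × 64000 = 43500 + 12700 + 13200 + 15600 + 6400 = 91400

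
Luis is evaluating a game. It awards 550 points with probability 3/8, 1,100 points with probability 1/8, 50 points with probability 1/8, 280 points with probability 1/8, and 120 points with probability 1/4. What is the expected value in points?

415 points

EV = 3/8 × 550 + 1/8 × 1100 + 1/8 × 50 + 1/8 × 280 + 1/4 × 120 = 206.25 + 137.5 + 6.25 + 35 + 30 = 415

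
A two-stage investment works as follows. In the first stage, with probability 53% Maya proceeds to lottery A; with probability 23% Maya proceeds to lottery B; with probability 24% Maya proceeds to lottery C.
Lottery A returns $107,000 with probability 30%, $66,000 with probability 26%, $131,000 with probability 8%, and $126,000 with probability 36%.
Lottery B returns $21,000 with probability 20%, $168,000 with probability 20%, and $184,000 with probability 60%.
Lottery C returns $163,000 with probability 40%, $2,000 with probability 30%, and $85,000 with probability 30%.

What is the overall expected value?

$111,701

EV(A) = 0.3 × 107000 + 0.26 × 66000 + 0.08 × 131000 + 0.36 × 126000 = 32100 + 17160 + 10480 + 45360 = 105100
EV(B) = 0.2 × 21000 + 0.2 × 168000 + 0.6 × 184000 = 4200 + 33600 + 110400 = 148200
EV(C) = 0.4 × 163000 + 0.3 × 2000 + 0.3 × 85000 = 65200 + 600 + 25500 = 91300
Overall = 0.53 × 105100 + 0.23 × 148200 + 0.24 × 91300 = 55703 + 34086 + 21912 = 111701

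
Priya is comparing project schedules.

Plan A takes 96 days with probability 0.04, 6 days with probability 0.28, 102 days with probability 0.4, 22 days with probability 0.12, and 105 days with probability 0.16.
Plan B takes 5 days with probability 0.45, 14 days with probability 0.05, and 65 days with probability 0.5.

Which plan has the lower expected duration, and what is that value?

Plan A = 0.04 × 96 + 0.28 × 6 + 0.4 × 102 + 0.12 × 22 + 0.16 × 105 = 3.84 + 1.68 + 40.8 + 2.64 + 16.8 = 65.76
Plan B = 0.45 × 5 + 0.05 × 14 + 0.5 × 65 = 2.25 + 0.7 + 32.5 = 35.45

Plan B (35.45 days)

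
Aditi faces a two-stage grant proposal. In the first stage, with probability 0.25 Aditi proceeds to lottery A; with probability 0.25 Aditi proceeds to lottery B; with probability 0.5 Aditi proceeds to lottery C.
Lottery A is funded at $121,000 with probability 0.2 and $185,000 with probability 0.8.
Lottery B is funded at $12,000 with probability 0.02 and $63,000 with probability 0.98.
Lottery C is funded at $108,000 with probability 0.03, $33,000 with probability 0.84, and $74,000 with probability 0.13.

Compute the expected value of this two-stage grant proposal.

$78,835

EV(A) = 0.2 × 121000 + 0.8 × 185000 = 24200 + 148000 = 172200
EV(B) = 0.02 × 12000 + 0.98 × 63000 = 240 + 61740 = 61980
EV(C) = 0.03 × 108000 + 0.84 × 33000 + 0.13 × 74000 = 3240 + 27720 + 9620 = 40580
Overall = 0.25 × 172200 + 0.25 × 61980 + 0.5 × 40580 = 43050 + 15495 + 20290 = 78835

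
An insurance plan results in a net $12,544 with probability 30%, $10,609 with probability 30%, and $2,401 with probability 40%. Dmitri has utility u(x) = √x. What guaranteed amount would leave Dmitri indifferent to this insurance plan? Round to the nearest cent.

$7,072.81

E[u] = 0.3·√12544 + 0.3·√10609 + 0.4·√2401 = 0.3·112 + 0.3·103 + 0.4·49 = 84.1
CE = (84.1)² = 7072.81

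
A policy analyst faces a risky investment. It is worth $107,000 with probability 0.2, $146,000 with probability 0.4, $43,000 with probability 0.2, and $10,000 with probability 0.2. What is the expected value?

$90,400

EV = 0.2 × 107000 + 0.4 × 146000 + 0.2 × 43000 + 0.2 × 10000 = 21400 + 58400 + 8600 + 2000 = 90400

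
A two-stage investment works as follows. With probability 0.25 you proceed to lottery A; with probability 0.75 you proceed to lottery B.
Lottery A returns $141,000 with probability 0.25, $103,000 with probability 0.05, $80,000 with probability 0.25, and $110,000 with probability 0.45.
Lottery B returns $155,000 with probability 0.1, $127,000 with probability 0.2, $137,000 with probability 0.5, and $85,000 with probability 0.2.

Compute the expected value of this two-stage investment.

EV(A) = 0.25 × 141000 + 0.05 × 103000 + 0.25 × 80000 + 0.45 × 110000 = 35250 + 5150 + 20000 + 49500 = 109900
EV(B) = 0.1 × 155000 + 0.2 × 127000 + 0.5 × 137000 + 0.2 × 85000 = 15500 + 25400 + 68500 + 17000 = 126400
Overall = 0.25 × 109900 + 0.75 × 126400 = 27475 + 94800 = 122275

$122,275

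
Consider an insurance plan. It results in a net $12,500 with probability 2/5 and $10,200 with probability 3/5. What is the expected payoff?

EV = 2/5 × 12500 + 3/5 × 10200 = 5000 + 6120 = 11120

$11,120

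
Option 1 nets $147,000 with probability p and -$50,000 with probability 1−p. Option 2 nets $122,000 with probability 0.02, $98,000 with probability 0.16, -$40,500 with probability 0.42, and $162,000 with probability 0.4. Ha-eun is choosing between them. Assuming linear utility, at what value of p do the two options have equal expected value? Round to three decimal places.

EV(Option 2) = 0.02 × 122000 + 0.16 × 98000 + 0.42 × (-40500) + 0.4 × 162000 = 2440 + 15680 − 17010 + 64800 = 65910
p·147000 + (1−p)·(-50000) = 65910
197000p − 50000 = 65910
p = (65910 + 50000) / 197000

p = 0.588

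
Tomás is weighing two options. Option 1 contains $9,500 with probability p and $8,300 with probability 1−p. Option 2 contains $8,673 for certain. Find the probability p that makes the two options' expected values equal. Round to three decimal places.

p = 0.311

p·9500 + (1−p)·8300 = 8673
1200p + 8300 = 8673
p = (8673 − 8300) / 1200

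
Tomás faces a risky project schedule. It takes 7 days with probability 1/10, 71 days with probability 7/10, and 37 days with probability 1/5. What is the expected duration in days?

EV = 1/10 × 7 + 7/10 × 71 + 1/5 × 37 = 0.7 + 49.7 + 7.4 = 57.8

57.8 days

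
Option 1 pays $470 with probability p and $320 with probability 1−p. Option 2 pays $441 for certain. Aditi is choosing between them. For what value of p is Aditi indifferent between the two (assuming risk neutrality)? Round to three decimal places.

p = 0.807

p·470 + (1−p)·320 = 441
150p + 320 = 441
p = (441 − 320) / 150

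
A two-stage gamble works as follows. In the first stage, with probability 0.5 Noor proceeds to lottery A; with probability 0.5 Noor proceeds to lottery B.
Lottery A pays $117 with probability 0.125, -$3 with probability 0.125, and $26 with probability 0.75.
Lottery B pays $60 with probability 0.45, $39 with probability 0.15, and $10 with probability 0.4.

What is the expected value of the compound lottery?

$35.30

EV(A) = 0.125 × 117 + 0.125 × (-3) + 0.75 × 26 = 14.625 − 0.375 + 19.5 = 33.75
EV(B) = 0.45 × 60 + 0.15 × 39 + 0.4 × 10 = 27 + 5.85 + 4 = 36.85
Overall = 0.5 × 33.75 + 0.5 × 36.85 = 16.875 + 18.425 = 35.3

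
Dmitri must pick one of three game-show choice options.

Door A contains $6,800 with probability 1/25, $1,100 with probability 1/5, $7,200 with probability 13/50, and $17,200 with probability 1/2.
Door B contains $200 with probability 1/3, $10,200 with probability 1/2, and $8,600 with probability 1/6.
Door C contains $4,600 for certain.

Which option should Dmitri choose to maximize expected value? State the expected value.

Door A ($10,964)

Door A = 1/25 × 6800 + 1/5 × 1100 + 13/50 × 7200 + 1/2 × 17200 = 272 + 220 + 1872 + 8600 = 10964
Door B = 1/3 × 200 + 1/2 × 10200 + 1/6 × 8600 = 66.6667 + 5100 + 1433.3333 = 6600
Door C: 4600 (certain)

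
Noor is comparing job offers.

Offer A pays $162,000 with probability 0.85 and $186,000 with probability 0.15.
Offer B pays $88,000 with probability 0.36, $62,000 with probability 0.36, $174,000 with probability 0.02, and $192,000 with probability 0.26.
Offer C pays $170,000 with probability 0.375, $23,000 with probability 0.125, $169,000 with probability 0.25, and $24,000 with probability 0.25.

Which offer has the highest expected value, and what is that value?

Offer A ($165,600)

Offer A = 0.85 × 162000 + 0.15 × 186000 = 137700 + 27900 = 165600
Offer B = 0.36 × 88000 + 0.36 × 62000 + 0.02 × 174000 + 0.26 × 192000 = 31680 + 22320 + 3480 + 49920 = 107400
Offer C = 0.375 × 170000 + 0.125 × 23000 + 0.25 × 169000 + 0.25 × 24000 = 63750 + 2875 + 42250 + 6000 = 114875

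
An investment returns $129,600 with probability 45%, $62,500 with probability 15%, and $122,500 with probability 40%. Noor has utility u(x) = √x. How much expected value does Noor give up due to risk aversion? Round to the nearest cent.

$1,434.75

E[u] = 0.45·√129600 + 0.15·√62500 + 0.4·√122500 = 0.45·360 + 0.15·250 + 0.4·350 = 339.5
CE = (339.5)² = 115260.25
Risk premium = EV − CE = 116695 − 115260.25 = 1434.75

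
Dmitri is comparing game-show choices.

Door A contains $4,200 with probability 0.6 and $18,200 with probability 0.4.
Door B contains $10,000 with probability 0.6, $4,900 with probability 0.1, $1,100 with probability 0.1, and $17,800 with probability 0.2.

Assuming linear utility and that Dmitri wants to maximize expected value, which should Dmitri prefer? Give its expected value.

Door B ($10,160)

Door A = 0.6 × 4200 + 0.4 × 18200 = 2520 + 7280 = 9800
Door B = 0.6 × 10000 + 0.1 × 4900 + 0.1 × 1100 + 0.2 × 17800 = 6000 + 490 + 110 + 3560 = 10160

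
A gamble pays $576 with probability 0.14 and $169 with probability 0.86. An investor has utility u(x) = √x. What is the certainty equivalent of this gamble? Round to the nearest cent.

E[u] = 0.14·√576 + 0.86·√169 = 0.14·24 + 0.86·13 = 14.54
CE = (14.54)² = 211.4116

$211.41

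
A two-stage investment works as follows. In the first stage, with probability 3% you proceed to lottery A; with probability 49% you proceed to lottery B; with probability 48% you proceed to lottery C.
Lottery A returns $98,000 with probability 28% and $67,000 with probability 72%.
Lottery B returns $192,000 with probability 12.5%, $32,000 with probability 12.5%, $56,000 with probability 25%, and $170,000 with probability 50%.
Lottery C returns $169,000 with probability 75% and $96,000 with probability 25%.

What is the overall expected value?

EV(A) = 0.28 × 98000 + 0.72 × 67000 = 27440 + 48240 = 75680
EV(B) = 0.125 × 192000 + 0.125 × 32000 + 0.25 × 56000 + 0.5 × 170000 = 24000 + 4000 + 14000 + 85000 = 127000
EV(C) = 0.75 × 169000 + 0.25 × 96000 = 126750 + 24000 = 150750
Overall = 0.03 × 75680 + 0.49 × 127000 + 0.48 × 150750 = 2270.4 + 62230 + 72360 = 136860.4

$136,860.40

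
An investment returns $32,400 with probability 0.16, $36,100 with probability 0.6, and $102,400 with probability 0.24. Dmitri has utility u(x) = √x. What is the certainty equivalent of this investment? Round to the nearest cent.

$48,224.16

E[u] = 0.16·√32400 + 0.6·√36100 + 0.24·√102400 = 0.16·180 + 0.6·190 + 0.24·320 = 219.6
CE = (219.6)² = 48224.16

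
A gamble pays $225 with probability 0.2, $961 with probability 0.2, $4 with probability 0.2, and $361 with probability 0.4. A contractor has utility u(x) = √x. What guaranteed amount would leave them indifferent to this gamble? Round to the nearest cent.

E[u] = 0.2·√225 + 0.2·√961 + 0.2·√4 + 0.4·√361 = 0.2·15 + 0.2·31 + 0.2·2 + 0.4·19 = 17.2
CE = (17.2)² = 295.84

$295.84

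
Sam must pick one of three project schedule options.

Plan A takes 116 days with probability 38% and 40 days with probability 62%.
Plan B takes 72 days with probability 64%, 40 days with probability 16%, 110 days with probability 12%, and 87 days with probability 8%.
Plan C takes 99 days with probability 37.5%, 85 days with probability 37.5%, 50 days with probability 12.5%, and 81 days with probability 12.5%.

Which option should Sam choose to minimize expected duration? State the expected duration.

Plan A (68.88 days)

Plan A = 0.38 × 116 + 0.62 × 40 = 44.08 + 24.8 = 68.88
Plan B = 0.64 × 72 + 0.16 × 40 + 0.12 × 110 + 0.08 × 87 = 46.08 + 6.4 + 13.2 + 6.96 = 72.64
Plan C = 0.375 × 99 + 0.375 × 85 + 0.125 × 50 + 0.125 × 81 = 37.125 + 31.875 + 6.25 + 10.125 = 85.375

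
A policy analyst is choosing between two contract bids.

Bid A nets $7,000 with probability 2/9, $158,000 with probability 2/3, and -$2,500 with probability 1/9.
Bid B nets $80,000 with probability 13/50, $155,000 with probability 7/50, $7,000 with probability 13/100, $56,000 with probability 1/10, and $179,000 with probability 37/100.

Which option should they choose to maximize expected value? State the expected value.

Bid B ($115,240)

Bid A = 2/9 × 7000 + 2/3 × 158000 + 1/9 × (-2500) = 1555.5556 + 105333.3333 − 277.7778 = 106611.1111
Bid B = 13/50 × 80000 + 7/50 × 155000 + 13/100 × 7000 + 1/10 × 56000 + 37/100 × 179000 = 20800 + 21700 + 910 + 5600 + 66230 = 115240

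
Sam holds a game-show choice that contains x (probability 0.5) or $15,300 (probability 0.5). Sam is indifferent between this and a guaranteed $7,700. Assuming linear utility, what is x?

0.5·x + 0.5·15300 = 7700
0.5·x = 7700 − 7650 = 50
x = 50 / 0.5 = 100

x = $100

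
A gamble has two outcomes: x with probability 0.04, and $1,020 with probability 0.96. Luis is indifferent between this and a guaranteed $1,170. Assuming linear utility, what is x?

0.04·x + 0.96·1020 = 1170
0.04·x = 1170 − 979.2 = 190.8
x = 190.8 / 0.04 = 4770

x = $4,770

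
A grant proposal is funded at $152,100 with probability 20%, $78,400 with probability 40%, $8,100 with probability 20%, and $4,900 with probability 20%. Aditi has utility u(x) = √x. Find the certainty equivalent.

E[u] = 0.2·√152100 + 0.4·√78400 + 0.2·√8100 + 0.2·√4900 = 0.2·390 + 0.4·280 + 0.2·90 + 0.2·70 = 222
CE = (222)² = 49284

$49,284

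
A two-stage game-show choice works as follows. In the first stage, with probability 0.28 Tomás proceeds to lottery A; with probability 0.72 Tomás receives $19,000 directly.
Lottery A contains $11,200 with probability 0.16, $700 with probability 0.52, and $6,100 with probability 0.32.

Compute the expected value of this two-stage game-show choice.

$14,830.24

EV(A) = 0.16 × 11200 + 0.52 × 700 + 0.32 × 6100 = 1792 + 364 + 1952 = 4108
Branch B: 19000 (certain)
Overall = 0.28 × 4108 + 0.72 × 19000 = 1150.24 + 13680 = 14830.24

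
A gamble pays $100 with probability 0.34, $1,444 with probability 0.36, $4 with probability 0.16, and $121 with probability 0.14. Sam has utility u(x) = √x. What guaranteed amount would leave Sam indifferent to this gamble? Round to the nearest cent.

$358.72

E[u] = 0.34·√100 + 0.36·√1444 + 0.16·√4 + 0.14·√121 = 0.34·10 + 0.36·38 + 0.16·2 + 0.14·11 = 18.94
CE = (18.94)² = 358.7236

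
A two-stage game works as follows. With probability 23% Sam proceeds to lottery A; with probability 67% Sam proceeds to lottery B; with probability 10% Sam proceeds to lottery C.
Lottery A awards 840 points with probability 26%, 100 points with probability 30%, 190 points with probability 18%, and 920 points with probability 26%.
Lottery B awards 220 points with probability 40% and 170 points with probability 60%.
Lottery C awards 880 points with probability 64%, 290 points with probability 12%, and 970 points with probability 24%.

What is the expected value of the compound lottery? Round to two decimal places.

EV(A) = 0.26 × 840 + 0.3 × 100 + 0.18 × 190 + 0.26 × 920 = 218.4 + 30 + 34.2 + 239.2 = 521.8
EV(B) = 0.4 × 220 + 0.6 × 170 = 88 + 102 = 190
EV(C) = 0.64 × 880 + 0.12 × 290 + 0.24 × 970 = 563.2 + 34.8 + 232.8 = 830.8
Overall = 0.23 × 521.8 + 0.67 × 190 + 0.1 × 830.8 = 120.014 + 127.3 + 83.08 = 330.394

330.39 points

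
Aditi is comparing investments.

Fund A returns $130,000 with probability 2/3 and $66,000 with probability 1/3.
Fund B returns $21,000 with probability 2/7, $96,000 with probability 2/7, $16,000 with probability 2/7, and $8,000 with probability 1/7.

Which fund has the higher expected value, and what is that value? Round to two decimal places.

Fund A ($108,666.67)

Fund A = 2/3 × 130000 + 1/3 × 66000 = 86666.6667 + 22000 = 108666.6667
Fund B = 2/7 × 21000 + 2/7 × 96000 + 2/7 × 16000 + 1/7 × 8000 = 6000 + 27428.5714 + 4571.4286 + 1142.8571 = 39142.8571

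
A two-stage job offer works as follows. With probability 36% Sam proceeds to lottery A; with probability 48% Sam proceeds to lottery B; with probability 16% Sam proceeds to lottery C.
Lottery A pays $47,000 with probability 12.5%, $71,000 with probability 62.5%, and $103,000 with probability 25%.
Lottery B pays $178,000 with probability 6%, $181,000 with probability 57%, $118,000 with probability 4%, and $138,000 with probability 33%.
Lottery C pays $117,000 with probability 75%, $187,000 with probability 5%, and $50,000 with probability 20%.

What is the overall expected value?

$123,268.80

EV(A) = 0.125 × 47000 + 0.625 × 71000 + 0.25 × 103000 = 5875 + 44375 + 25750 = 76000
EV(B) = 0.06 × 178000 + 0.57 × 181000 + 0.04 × 118000 + 0.33 × 138000 = 10680 + 103170 + 4720 + 45540 = 164110
EV(C) = 0.75 × 117000 + 0.05 × 187000 + 0.2 × 50000 = 87750 + 9350 + 10000 = 107100
Overall = 0.36 × 76000 + 0.48 × 164110 + 0.16 × 107100 = 27360 + 78772.8 + 17136 = 123268.8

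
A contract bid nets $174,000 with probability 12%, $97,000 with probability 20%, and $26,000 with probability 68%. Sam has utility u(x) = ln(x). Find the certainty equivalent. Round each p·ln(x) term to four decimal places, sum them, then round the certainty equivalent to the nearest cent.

E[u] = 0.12·ln(174000) + 0.2·ln(97000) + 0.68·ln(26000) = 1.4480 + 2.2965 + 6.9128 = 10.6573
CE = e^10.6573 ≈ 42501.73

$42,501.73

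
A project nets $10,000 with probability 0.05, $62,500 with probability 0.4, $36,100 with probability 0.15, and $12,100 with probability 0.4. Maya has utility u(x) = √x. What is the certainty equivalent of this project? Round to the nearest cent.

E[u] = 0.05·√10000 + 0.4·√62500 + 0.15·√36100 + 0.4·√12100 = 0.05·100 + 0.4·250 + 0.15·190 + 0.4·110 = 177.5
CE = (177.5)² = 31506.25

$31,506.25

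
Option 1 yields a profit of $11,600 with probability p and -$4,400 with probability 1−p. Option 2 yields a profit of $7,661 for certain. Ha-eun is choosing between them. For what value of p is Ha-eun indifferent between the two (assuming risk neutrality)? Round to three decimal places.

p·11600 + (1−p)·(-4400) = 7661
16000p − 4400 = 7661
p = (7661 + 4400) / 16000

p = 0.754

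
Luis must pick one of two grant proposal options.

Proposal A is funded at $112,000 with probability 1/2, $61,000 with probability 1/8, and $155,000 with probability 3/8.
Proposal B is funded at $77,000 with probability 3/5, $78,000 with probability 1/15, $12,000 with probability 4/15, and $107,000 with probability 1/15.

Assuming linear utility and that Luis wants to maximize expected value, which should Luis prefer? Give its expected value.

Proposal A ($121,750)

Proposal A = 1/2 × 112000 + 1/8 × 61000 + 3/8 × 155000 = 56000 + 7625 + 58125 = 121750
Proposal B = 3/5 × 77000 + 1/15 × 78000 + 4/15 × 12000 + 1/15 × 107000 = 46200 + 5200 + 3200 + 7133.3333 = 61733.3333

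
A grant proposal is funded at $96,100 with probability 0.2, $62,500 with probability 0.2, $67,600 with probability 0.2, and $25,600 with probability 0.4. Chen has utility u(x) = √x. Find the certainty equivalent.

$51,984

E[u] = 0.2·√96100 + 0.2·√62500 + 0.2·√67600 + 0.4·√25600 = 0.2·310 + 0.2·250 + 0.2·260 + 0.4·160 = 228
CE = (228)² = 51984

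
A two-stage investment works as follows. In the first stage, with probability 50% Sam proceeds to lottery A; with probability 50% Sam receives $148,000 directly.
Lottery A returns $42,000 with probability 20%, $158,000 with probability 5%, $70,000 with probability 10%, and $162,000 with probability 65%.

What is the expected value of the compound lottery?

EV(A) = 0.2 × 42000 + 0.05 × 158000 + 0.1 × 70000 + 0.65 × 162000 = 8400 + 7900 + 7000 + 105300 = 128600
Branch B: 148000 (certain)
Overall = 0.5 × 128600 + 0.5 × 148000 = 64300 + 74000 = 138300

$138,300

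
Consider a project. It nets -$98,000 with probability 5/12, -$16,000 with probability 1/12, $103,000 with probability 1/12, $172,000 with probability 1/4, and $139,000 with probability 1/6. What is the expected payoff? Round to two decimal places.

$32,583.33

EV = 5/12 × (-98000) + 1/12 × (-16000) + 1/12 × 103000 + 1/4 × 172000 + 1/6 × 139000 = -40833.3333 − 1333.3333 + 8583.3333 + 43000 + 23166.6667 = 32583.3333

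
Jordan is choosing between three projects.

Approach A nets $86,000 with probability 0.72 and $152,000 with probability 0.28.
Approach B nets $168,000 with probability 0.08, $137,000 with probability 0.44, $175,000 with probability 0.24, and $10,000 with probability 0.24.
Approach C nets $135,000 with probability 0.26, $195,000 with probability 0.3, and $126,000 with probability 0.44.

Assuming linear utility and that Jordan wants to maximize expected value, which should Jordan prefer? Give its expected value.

Approach A = 0.72 × 86000 + 0.28 × 152000 = 61920 + 42560 = 104480
Approach B = 0.08 × 168000 + 0.44 × 137000 + 0.24 × 175000 + 0.24 × 10000 = 13440 + 60280 + 42000 + 2400 = 118120
Approach C = 0.26 × 135000 + 0.3 × 195000 + 0.44 × 126000 = 35100 + 58500 + 55440 = 149040

Approach C ($149,040)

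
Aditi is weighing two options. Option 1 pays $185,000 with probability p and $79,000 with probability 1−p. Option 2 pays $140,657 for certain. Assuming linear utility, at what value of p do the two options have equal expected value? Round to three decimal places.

p = 0.582

p·185000 + (1−p)·79000 = 140657
106000p + 79000 = 140657
p = (140657 − 79000) / 106000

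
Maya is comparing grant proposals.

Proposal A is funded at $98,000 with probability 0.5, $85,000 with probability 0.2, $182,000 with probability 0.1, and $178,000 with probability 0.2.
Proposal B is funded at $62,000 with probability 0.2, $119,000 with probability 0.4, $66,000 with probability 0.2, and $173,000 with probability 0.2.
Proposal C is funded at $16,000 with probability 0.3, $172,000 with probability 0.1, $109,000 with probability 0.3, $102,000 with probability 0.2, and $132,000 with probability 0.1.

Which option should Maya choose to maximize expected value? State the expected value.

Proposal A ($119,800)

Proposal A = 0.5 × 98000 + 0.2 × 85000 + 0.1 × 182000 + 0.2 × 178000 = 49000 + 17000 + 18200 + 35600 = 119800
Proposal B = 0.2 × 62000 + 0.4 × 119000 + 0.2 × 66000 + 0.2 × 173000 = 12400 + 47600 + 13200 + 34600 = 107800
Proposal C = 0.3 × 16000 + 0.1 × 172000 + 0.3 × 109000 + 0.2 × 102000 + 0.1 × 132000 = 4800 + 17200 + 32700 + 20400 + 13200 = 88300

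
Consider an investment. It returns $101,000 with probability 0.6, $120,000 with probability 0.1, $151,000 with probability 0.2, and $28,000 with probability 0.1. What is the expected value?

$105,600

EV = 0.6 × 101000 + 0.1 × 120000 + 0.2 × 151000 + 0.1 × 28000 = 60600 + 12000 + 30200 + 2800 = 105600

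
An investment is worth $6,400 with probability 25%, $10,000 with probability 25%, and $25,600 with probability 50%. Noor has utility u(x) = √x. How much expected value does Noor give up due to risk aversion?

$1,275

E[u] = 0.25·√6400 + 0.25·√10000 + 0.5·√25600 = 0.25·80 + 0.25·100 + 0.5·160 = 125
CE = (125)² = 15625
Risk premium = EV − CE = 16900 − 15625 = 1275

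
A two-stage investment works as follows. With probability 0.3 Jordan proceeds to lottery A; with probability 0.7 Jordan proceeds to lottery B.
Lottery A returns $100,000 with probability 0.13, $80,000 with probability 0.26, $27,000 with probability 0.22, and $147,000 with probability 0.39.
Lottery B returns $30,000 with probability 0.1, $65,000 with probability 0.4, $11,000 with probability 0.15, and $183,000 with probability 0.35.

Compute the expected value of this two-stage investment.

$95,411

EV(A) = 0.13 × 100000 + 0.26 × 80000 + 0.22 × 27000 + 0.39 × 147000 = 13000 + 20800 + 5940 + 57330 = 97070
EV(B) = 0.1 × 30000 + 0.4 × 65000 + 0.15 × 11000 + 0.35 × 183000 = 3000 + 26000 + 1650 + 64050 = 94700
Overall = 0.3 × 97070 + 0.7 × 94700 = 29121 + 66290 = 95411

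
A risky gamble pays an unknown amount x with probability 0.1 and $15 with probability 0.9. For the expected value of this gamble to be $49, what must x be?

0.1·x + 0.9·15 = 49
0.1·x = 49 − 13.5 = 35.5
x = 35.5 / 0.1 = 355

x = $355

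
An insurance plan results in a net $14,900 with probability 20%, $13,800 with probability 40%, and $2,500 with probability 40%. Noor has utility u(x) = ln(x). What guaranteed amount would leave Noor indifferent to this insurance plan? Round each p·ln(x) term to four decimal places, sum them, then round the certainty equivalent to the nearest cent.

E[u] = 0.2·ln(14900) + 0.4·ln(13800) + 0.4·ln(2500) = 1.9218 + 3.8130 + 3.1296 = 8.8644
CE = e^8.8644 ≈ 7075.55

$7,075.55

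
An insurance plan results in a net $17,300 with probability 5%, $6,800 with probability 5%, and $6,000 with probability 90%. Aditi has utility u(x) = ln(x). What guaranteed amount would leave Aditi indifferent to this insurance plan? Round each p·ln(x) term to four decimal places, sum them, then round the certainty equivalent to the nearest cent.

$6,365.83

E[u] = 0.05·ln(17300) + 0.05·ln(6800) + 0.9·ln(6000) = 0.4879 + 0.4412 + 7.8296 = 8.7587
CE = e^8.7587 ≈ 6365.83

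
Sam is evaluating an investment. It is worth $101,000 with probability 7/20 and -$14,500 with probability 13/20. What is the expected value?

$25,925

EV = 7/20 × 101000 + 13/20 × (-14500) = 35350 − 9425 = 25925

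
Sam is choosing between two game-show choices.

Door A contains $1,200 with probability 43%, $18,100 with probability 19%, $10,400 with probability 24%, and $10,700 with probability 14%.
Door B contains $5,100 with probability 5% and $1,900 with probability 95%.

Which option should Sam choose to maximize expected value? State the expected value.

Door A = 0.43 × 1200 + 0.19 × 18100 + 0.24 × 10400 + 0.14 × 10700 = 516 + 3439 + 2496 + 1498 = 7949
Door B = 0.05 × 5100 + 0.95 × 1900 = 255 + 1805 = 2060

Door A ($7,949)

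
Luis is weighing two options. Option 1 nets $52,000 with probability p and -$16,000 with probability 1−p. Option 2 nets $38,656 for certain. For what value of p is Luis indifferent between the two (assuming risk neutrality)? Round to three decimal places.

p·52000 + (1−p)·(-16000) = 38656
68000p − 16000 = 38656
p = (38656 + 16000) / 68000

p = 0.804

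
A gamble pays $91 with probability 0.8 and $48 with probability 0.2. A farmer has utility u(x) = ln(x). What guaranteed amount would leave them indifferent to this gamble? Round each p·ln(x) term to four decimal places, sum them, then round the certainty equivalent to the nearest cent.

E[u] = 0.8·ln(91) + 0.2·ln(48) = 3.6087 + 0.7742 = 4.3829
CE = e^4.3829 ≈ 80.07

$80.07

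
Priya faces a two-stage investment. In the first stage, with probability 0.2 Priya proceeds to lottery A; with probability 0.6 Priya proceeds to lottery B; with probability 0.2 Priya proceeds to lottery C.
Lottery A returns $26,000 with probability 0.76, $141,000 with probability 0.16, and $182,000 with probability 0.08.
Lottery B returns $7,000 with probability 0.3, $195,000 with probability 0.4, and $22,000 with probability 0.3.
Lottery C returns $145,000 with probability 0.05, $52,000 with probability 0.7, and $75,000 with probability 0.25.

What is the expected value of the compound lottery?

EV(A) = 0.76 × 26000 + 0.16 × 141000 + 0.08 × 182000 = 19760 + 22560 + 14560 = 56880
EV(B) = 0.3 × 7000 + 0.4 × 195000 + 0.3 × 22000 = 2100 + 78000 + 6600 = 86700
EV(C) = 0.05 × 145000 + 0.7 × 52000 + 0.25 × 75000 = 7250 + 36400 + 18750 = 62400
Overall = 0.2 × 56880 + 0.6 × 86700 + 0.2 × 62400 = 11376 + 52020 + 12480 = 75876

$75,876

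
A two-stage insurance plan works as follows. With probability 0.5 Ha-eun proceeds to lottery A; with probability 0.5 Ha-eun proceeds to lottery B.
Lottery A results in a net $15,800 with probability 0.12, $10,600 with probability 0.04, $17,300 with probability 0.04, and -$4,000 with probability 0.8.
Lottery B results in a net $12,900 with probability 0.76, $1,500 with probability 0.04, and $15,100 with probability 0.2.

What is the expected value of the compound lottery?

EV(A) = 0.12 × 15800 + 0.04 × 10600 + 0.04 × 17300 + 0.8 × (-4000) = 1896 + 424 + 692 − 3200 = -188
EV(B) = 0.76 × 12900 + 0.04 × 1500 + 0.2 × 15100 = 9804 + 60 + 3020 = 12884
Overall = 0.5 × (-188) + 0.5 × 12884 = -94 + 6442 = 6348

$6,348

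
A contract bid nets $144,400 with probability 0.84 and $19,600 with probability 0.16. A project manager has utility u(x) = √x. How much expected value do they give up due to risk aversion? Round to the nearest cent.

$7,741.44

E[u] = 0.84·√144400 + 0.16·√19600 = 0.84·380 + 0.16·140 = 341.6
CE = (341.6)² = 116690.56
Risk premium = EV − CE = 124432 − 116690.56 = 7741.44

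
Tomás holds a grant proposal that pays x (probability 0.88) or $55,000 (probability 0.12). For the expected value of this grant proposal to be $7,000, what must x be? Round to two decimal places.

0.88·x + 0.12·55000 = 7000
0.88·x = 7000 − 6600 = 400
x = 400 / 0.88 = 454.5455

x = $454.55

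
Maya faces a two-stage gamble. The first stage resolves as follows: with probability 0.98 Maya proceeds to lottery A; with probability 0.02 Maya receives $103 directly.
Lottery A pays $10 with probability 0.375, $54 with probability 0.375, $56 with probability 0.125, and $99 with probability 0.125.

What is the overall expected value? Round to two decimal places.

$44.57

EV(A) = 0.375 × 10 + 0.375 × 54 + 0.125 × 56 + 0.125 × 99 = 3.75 + 20.25 + 7 + 12.375 = 43.375
Branch B: 103 (certain)
Overall = 0.98 × 43.375 + 0.02 × 103 = 42.5075 + 2.06 = 44.5675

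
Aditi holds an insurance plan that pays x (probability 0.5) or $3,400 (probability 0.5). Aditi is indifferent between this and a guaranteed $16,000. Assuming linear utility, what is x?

0.5·x + 0.5·3400 = 16000
0.5·x = 16000 − 1700 = 14300
x = 14300 / 0.5 = 28600

x = $28,600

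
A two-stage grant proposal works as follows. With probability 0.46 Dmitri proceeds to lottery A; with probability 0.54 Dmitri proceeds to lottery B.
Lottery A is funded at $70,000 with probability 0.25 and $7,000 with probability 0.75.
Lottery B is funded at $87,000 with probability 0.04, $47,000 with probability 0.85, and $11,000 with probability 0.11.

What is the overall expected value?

$34,570.60

EV(A) = 0.25 × 70000 + 0.75 × 7000 = 17500 + 5250 = 22750
EV(B) = 0.04 × 87000 + 0.85 × 47000 + 0.11 × 11000 = 3480 + 39950 + 1210 = 44640
Overall = 0.46 × 22750 + 0.54 × 44640 = 10465 + 24105.6 = 34570.6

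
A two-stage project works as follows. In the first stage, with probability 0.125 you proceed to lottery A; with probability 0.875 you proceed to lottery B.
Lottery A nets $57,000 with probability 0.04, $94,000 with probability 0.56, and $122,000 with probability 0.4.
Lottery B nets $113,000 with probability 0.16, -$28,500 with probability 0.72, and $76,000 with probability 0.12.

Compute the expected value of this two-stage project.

$18,810

EV(A) = 0.04 × 57000 + 0.56 × 94000 + 0.4 × 122000 = 2280 + 52640 + 48800 = 103720
EV(B) = 0.16 × 113000 + 0.72 × (-28500) + 0.12 × 76000 = 18080 − 20520 + 9120 = 6680
Overall = 0.125 × 103720 + 0.875 × 6680 = 12965 + 5845 = 18810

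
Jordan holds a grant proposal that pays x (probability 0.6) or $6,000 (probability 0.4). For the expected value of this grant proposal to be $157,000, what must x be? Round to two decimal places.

x = $257,666.67

0.6·x + 0.4·6000 = 157000
0.6·x = 157000 − 2400 = 154600
x = 154600 / 0.6 = 257666.6667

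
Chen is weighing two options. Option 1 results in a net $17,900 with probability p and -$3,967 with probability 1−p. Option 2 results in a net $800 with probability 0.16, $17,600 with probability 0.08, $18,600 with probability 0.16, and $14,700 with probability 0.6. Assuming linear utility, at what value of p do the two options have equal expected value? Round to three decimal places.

EV(Option 2) = 0.16 × 800 + 0.08 × 17600 + 0.16 × 18600 + 0.6 × 14700 = 128 + 1408 + 2976 + 8820 = 13332
p·17900 + (1−p)·(-3967) = 13332
21867p − 3967 = 13332
p = (13332 + 3967) / 21867

p = 0.791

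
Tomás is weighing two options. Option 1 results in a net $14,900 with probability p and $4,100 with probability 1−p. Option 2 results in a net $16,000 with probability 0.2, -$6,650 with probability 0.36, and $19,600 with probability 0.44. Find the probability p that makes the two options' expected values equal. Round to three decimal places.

EV(Option 2) = 0.2 × 16000 + 0.36 × (-6650) + 0.44 × 19600 = 3200 − 2394 + 8624 = 9430
p·14900 + (1−p)·4100 = 9430
10800p + 4100 = 9430
p = (9430 − 4100) / 10800

p = 0.494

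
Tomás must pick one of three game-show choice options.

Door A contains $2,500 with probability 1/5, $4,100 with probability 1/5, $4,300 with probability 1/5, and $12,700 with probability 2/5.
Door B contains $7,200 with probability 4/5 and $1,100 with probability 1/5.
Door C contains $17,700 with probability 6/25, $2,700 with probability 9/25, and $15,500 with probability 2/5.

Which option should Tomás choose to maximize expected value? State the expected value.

Door A = 1/5 × 2500 + 1/5 × 4100 + 1/5 × 4300 + 2/5 × 12700 = 500 + 820 + 860 + 5080 = 7260
Door B = 4/5 × 7200 + 1/5 × 1100 = 5760 + 220 = 5980
Door C = 6/25 × 17700 + 9/25 × 2700 + 2/5 × 15500 = 4248 + 972 + 6200 = 11420

Door C ($11,420)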